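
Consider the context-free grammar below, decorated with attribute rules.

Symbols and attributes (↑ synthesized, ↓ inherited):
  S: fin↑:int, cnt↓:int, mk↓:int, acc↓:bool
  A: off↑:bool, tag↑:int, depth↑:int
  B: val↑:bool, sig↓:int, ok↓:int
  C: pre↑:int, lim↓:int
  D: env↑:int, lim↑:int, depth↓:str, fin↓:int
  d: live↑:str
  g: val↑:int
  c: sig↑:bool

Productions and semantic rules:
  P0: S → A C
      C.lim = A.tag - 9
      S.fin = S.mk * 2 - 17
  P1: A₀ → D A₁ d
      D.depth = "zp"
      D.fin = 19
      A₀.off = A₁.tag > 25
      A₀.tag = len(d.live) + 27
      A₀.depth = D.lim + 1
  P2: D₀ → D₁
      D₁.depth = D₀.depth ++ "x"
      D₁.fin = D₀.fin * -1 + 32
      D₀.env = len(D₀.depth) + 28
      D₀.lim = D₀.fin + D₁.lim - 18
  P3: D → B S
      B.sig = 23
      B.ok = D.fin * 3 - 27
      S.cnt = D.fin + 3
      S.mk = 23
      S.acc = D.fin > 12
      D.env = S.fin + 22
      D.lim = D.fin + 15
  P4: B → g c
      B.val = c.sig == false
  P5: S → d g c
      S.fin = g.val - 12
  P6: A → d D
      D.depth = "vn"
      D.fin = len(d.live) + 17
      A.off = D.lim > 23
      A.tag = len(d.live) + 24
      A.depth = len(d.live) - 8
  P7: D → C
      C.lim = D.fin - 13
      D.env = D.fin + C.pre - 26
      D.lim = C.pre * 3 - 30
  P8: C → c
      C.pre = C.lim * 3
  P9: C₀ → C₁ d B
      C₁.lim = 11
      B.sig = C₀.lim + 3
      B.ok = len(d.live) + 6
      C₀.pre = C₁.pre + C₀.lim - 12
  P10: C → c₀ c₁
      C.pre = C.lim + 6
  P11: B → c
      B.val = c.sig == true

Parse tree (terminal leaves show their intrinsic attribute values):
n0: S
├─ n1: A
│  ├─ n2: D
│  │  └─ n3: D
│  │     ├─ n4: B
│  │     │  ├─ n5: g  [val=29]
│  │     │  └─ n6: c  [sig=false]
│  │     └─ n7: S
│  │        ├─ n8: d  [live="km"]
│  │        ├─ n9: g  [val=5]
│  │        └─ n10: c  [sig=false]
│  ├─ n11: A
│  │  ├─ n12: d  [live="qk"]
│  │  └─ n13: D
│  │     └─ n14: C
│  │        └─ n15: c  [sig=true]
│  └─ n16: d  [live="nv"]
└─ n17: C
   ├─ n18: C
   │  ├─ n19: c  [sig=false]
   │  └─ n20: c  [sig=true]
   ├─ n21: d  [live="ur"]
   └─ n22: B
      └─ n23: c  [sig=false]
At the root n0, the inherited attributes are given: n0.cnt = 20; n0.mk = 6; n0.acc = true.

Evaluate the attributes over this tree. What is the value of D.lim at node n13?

1. n0.cnt = 20  [given at root]
2. n0.mk = 6  [given at root]
3. n0.acc = true  [given at root]
4. n2.depth = "zp"  ["zp"]
5. n2.fin = 19  [19]
6. n3.depth = "zpx"  [D₀.depth ++ "x"]
7. n3.fin = 13  [D₀.fin * -1 + 32]
8. n4.sig = 23  [23]
9. n4.ok = 12  [D.fin * 3 - 27]
10. n5.val = 29  [terminal]
11. n6.sig = false  [terminal]
12. n4.val = true  [c.sig == false]
13. n7.cnt = 16  [D.fin + 3]
14. n7.mk = 23  [23]
15. n7.acc = true  [D.fin > 12]
16. n8.live = "km"  [terminal]
17. n9.val = 5  [terminal]
18. n10.sig = false  [terminal]
19. n7.fin = -7  [g.val - 12]
20. n3.env = 15  [S.fin + 22]
21. n3.lim = 28  [D.fin + 15]
22. n2.env = 30  [len(D₀.depth) + 28]
23. n2.lim = 29  [D₀.fin + D₁.lim - 18]
24. n12.live = "qk"  [terminal]
25. n13.depth = "vn"  ["vn"]
26. n13.fin = 19  [len(d.live) + 17]
27. n14.lim = 6  [D.fin - 13]
28. n15.sig = true  [terminal]
29. n14.pre = 18  [C.lim * 3]
30. n13.env = 11  [D.fin + C.pre - 26]
31. n13.lim = 24  [C.pre * 3 - 30]
32. n11.off = true  [D.lim > 23]
33. n11.tag = 26  [len(d.live) + 24]
34. n11.depth = -6  [len(d.live) - 8]
35. n16.live = "nv"  [terminal]
36. n1.off = true  [A₁.tag > 25]
37. n1.tag = 29  [len(d.live) + 27]
38. n1.depth = 30  [D.lim + 1]
39. n17.lim = 20  [A.tag - 9]
40. n18.lim = 11  [11]
41. n19.sig = false  [terminal]
42. n20.sig = true  [terminal]
43. n18.pre = 17  [C.lim + 6]
44. n21.live = "ur"  [terminal]
45. n22.sig = 23  [C₀.lim + 3]
46. n22.ok = 8  [len(d.live) + 6]
47. n23.sig = false  [terminal]
48. n22.val = false  [c.sig == true]
49. n17.pre = 25  [C₁.pre + C₀.lim - 12]
50. n0.fin = -5  [S.mk * 2 - 17]

24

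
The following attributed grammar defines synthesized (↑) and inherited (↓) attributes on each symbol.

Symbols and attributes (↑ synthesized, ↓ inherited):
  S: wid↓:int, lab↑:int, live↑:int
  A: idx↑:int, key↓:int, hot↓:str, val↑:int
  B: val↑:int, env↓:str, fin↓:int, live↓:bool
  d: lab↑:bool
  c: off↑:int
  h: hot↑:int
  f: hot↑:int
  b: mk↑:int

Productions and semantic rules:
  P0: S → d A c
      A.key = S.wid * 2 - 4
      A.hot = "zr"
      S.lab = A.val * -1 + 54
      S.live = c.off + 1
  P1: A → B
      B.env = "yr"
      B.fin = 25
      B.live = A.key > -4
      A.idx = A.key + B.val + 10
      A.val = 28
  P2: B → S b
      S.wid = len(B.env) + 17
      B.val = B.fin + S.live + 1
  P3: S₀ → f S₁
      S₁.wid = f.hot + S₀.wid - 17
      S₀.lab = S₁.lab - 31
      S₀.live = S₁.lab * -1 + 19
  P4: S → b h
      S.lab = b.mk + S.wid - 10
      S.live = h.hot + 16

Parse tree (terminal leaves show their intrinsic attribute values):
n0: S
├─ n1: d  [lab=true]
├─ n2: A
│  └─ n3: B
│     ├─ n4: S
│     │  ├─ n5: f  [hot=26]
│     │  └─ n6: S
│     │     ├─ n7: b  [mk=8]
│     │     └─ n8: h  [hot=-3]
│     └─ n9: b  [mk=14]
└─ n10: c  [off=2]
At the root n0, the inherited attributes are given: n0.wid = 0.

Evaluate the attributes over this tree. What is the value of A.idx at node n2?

25

1. n0.wid = 0  [given at root]
2. n1.lab = true  [terminal]
3. n2.key = -4  [S.wid * 2 - 4]
4. n2.hot = "zr"  ["zr"]
5. n3.env = "yr"  ["yr"]
6. n3.fin = 25  [25]
7. n3.live = false  [A.key > -4]
8. n4.wid = 19  [len(B.env) + 17]
9. n5.hot = 26  [terminal]
10. n6.wid = 28  [f.hot + S₀.wid - 17]
11. n7.mk = 8  [terminal]
12. n8.hot = -3  [terminal]
13. n6.lab = 26  [b.mk + S.wid - 10]
14. n6.live = 13  [h.hot + 16]
15. n4.lab = -5  [S₁.lab - 31]
16. n4.live = -7  [S₁.lab * -1 + 19]
17. n9.mk = 14  [terminal]
18. n3.val = 19  [B.fin + S.live + 1]
19. n2.idx = 25  [A.key + B.val + 10]
20. n2.val = 28  [28]
21. n10.off = 2  [terminal]
22. n0.lab = 26  [A.val * -1 + 54]
23. n0.live = 3  [c.off + 1]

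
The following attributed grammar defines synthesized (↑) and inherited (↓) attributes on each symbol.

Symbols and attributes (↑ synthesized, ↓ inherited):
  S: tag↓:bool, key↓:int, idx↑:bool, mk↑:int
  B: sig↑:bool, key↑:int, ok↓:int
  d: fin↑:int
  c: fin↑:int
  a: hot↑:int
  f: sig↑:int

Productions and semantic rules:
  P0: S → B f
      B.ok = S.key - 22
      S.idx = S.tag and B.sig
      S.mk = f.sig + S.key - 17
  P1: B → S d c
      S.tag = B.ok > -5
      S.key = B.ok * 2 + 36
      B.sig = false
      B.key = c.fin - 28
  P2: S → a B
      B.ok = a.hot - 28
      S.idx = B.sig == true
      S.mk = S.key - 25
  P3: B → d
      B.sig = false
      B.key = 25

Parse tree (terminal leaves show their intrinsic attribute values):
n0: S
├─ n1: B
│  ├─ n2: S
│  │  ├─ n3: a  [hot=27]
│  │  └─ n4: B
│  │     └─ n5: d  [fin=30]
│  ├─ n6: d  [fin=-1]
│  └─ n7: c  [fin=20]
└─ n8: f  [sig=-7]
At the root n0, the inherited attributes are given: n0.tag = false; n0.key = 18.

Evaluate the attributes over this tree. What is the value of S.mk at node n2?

3

1. n0.tag = false  [given at root]
2. n0.key = 18  [given at root]
3. n1.ok = -4  [S.key - 22]
4. n2.tag = true  [B.ok > -5]
5. n2.key = 28  [B.ok * 2 + 36]
6. n3.hot = 27  [terminal]
7. n4.ok = -1  [a.hot - 28]
8. n5.fin = 30  [terminal]
9. n4.sig = false  [false]
10. n4.key = 25  [25]
11. n2.idx = false  [B.sig == true]
12. n2.mk = 3  [S.key - 25]
13. n6.fin = -1  [terminal]
14. n7.fin = 20  [terminal]
15. n1.sig = false  [false]
16. n1.key = -8  [c.fin - 28]
17. n8.sig = -7  [terminal]
18. n0.idx = false  [S.tag and B.sig]
19. n0.mk = -6  [f.sig + S.key - 17]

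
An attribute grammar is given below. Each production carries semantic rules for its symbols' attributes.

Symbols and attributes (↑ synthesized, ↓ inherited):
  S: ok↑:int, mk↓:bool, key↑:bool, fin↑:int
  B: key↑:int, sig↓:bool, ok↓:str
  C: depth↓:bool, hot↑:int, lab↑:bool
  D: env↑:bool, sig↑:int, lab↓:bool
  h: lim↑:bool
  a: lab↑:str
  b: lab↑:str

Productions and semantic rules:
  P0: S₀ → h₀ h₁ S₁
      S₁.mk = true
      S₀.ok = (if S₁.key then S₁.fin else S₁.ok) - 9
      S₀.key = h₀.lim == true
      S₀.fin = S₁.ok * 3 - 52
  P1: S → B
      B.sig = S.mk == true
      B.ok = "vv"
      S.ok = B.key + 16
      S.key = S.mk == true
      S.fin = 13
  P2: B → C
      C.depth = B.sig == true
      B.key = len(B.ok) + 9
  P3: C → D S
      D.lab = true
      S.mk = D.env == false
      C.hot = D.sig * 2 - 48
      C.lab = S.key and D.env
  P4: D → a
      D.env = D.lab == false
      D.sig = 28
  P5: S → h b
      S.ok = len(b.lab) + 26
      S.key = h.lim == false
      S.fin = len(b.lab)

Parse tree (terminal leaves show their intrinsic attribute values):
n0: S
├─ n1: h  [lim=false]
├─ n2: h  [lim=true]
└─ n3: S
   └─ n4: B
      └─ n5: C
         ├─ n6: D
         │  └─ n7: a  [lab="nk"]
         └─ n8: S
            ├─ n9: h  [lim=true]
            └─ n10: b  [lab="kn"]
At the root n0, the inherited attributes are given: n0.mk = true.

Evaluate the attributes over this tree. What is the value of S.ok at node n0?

4

1. n0.mk = true  [given at root]
2. n1.lim = false  [terminal]
3. n2.lim = true  [terminal]
4. n3.mk = true  [true]
5. n4.sig = true  [S.mk == true]
6. n4.ok = "vv"  ["vv"]
7. n5.depth = true  [B.sig == true]
8. n6.lab = true  [true]
9. n7.lab = "nk"  [terminal]
10. n6.env = false  [D.lab == false]
11. n6.sig = 28  [28]
12. n8.mk = true  [D.env == false]
13. n9.lim = true  [terminal]
14. n10.lab = "kn"  [terminal]
15. n8.ok = 28  [len(b.lab) + 26]
16. n8.key = false  [h.lim == false]
17. n8.fin = 2  [len(b.lab)]
18. n5.hot = 8  [D.sig * 2 - 48]
19. n5.lab = false  [S.key and D.env]
20. n4.key = 11  [len(B.ok) + 9]
21. n3.ok = 27  [B.key + 16]
22. n3.key = true  [S.mk == true]
23. n3.fin = 13  [13]
24. n0.ok = 4  [(if S₁.key then S₁.fin else S₁.ok) - 9]
25. n0.key = false  [h₀.lim == true]
26. n0.fin = 29  [S₁.ok * 3 - 52]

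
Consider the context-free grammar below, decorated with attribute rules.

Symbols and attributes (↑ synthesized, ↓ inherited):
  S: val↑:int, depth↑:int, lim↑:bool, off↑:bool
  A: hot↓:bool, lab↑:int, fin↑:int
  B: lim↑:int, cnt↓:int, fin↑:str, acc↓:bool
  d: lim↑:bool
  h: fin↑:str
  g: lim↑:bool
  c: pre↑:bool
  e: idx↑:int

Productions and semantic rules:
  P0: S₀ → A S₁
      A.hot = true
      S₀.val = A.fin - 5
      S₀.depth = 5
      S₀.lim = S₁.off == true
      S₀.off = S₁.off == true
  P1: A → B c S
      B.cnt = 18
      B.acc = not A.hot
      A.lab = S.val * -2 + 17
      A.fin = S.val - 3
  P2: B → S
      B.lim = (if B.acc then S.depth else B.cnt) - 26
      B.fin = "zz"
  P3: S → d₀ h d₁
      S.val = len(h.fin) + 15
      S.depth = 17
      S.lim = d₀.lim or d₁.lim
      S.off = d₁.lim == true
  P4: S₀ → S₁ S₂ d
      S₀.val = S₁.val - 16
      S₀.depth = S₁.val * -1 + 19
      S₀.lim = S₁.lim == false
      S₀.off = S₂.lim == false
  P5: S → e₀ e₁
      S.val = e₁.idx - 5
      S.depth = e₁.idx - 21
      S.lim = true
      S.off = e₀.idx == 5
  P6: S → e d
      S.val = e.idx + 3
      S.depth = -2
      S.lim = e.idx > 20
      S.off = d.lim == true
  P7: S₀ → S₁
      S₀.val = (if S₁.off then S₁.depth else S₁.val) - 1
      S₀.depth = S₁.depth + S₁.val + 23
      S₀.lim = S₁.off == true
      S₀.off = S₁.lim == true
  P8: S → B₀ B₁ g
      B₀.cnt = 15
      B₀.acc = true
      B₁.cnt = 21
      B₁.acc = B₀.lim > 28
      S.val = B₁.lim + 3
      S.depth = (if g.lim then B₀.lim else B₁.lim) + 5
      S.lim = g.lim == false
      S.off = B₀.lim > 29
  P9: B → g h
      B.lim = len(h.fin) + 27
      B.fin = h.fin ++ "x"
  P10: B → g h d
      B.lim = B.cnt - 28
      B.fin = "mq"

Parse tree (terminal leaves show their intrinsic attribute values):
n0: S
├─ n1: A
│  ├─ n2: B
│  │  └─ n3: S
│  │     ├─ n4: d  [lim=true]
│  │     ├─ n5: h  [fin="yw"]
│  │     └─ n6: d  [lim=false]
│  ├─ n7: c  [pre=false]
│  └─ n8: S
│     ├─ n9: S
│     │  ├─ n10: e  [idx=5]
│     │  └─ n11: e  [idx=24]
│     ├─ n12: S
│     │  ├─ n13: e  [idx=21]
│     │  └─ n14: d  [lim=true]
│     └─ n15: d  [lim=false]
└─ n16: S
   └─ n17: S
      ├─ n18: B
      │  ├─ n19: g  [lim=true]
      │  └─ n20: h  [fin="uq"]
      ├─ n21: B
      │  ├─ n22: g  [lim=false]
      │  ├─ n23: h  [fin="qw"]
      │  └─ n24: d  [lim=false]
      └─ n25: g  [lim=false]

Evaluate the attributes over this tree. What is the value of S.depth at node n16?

17

1. n1.hot = true  [true]
2. n2.cnt = 18  [18]
3. n2.acc = false  [not A.hot]
4. n4.lim = true  [terminal]
5. n5.fin = "yw"  [terminal]
6. n6.lim = false  [terminal]
7. n3.val = 17  [len(h.fin) + 15]
8. n3.depth = 17  [17]
9. n3.lim = true  [d₀.lim or d₁.lim]
10. n3.off = false  [d₁.lim == true]
11. n2.lim = -8  [(if B.acc then S.depth else B.cnt) - 26]
12. n2.fin = "zz"  ["zz"]
13. n7.pre = false  [terminal]
14. n10.idx = 5  [terminal]
15. n11.idx = 24  [terminal]
16. n9.val = 19  [e₁.idx - 5]
17. n9.depth = 3  [e₁.idx - 21]
18. n9.lim = true  [true]
19. n9.off = true  [e₀.idx == 5]
20. n13.idx = 21  [terminal]
21. n14.lim = true  [terminal]
22. n12.val = 24  [e.idx + 3]
23. n12.depth = -2  [-2]
24. n12.lim = true  [e.idx > 20]
25. n12.off = true  [d.lim == true]
26. n15.lim = false  [terminal]
27. n8.val = 3  [S₁.val - 16]
28. n8.depth = 0  [S₁.val * -1 + 19]
29. n8.lim = false  [S₁.lim == false]
30. n8.off = false  [S₂.lim == false]
31. n1.lab = 11  [S.val * -2 + 17]
32. n1.fin = 0  [S.val - 3]
33. n18.cnt = 15  [15]
34. n18.acc = true  [true]
35. n19.lim = true  [terminal]
36. n20.fin = "uq"  [terminal]
37. n18.lim = 29  [len(h.fin) + 27]
38. n18.fin = "uqx"  [h.fin ++ "x"]
39. n21.cnt = 21  [21]
40. n21.acc = true  [B₀.lim > 28]
41. n22.lim = false  [terminal]
42. n23.fin = "qw"  [terminal]
43. n24.lim = false  [terminal]
44. n21.lim = -7  [B.cnt - 28]
45. n21.fin = "mq"  ["mq"]
46. n25.lim = false  [terminal]
47. n17.val = -4  [B₁.lim + 3]
48. n17.depth = -2  [(if g.lim then B₀.lim else B₁.lim) + 5]
49. n17.lim = true  [g.lim == false]
50. n17.off = false  [B₀.lim > 29]
51. n16.val = -5  [(if S₁.off then S₁.depth else S₁.val) - 1]
52. n16.depth = 17  [S₁.depth + S₁.val + 23]
53. n16.lim = false  [S₁.off == true]
54. n16.off = true  [S₁.lim == true]
55. n0.val = -5  [A.fin - 5]
56. n0.depth = 5  [5]
57. n0.lim = true  [S₁.off == true]
58. n0.off = true  [S₁.off == true]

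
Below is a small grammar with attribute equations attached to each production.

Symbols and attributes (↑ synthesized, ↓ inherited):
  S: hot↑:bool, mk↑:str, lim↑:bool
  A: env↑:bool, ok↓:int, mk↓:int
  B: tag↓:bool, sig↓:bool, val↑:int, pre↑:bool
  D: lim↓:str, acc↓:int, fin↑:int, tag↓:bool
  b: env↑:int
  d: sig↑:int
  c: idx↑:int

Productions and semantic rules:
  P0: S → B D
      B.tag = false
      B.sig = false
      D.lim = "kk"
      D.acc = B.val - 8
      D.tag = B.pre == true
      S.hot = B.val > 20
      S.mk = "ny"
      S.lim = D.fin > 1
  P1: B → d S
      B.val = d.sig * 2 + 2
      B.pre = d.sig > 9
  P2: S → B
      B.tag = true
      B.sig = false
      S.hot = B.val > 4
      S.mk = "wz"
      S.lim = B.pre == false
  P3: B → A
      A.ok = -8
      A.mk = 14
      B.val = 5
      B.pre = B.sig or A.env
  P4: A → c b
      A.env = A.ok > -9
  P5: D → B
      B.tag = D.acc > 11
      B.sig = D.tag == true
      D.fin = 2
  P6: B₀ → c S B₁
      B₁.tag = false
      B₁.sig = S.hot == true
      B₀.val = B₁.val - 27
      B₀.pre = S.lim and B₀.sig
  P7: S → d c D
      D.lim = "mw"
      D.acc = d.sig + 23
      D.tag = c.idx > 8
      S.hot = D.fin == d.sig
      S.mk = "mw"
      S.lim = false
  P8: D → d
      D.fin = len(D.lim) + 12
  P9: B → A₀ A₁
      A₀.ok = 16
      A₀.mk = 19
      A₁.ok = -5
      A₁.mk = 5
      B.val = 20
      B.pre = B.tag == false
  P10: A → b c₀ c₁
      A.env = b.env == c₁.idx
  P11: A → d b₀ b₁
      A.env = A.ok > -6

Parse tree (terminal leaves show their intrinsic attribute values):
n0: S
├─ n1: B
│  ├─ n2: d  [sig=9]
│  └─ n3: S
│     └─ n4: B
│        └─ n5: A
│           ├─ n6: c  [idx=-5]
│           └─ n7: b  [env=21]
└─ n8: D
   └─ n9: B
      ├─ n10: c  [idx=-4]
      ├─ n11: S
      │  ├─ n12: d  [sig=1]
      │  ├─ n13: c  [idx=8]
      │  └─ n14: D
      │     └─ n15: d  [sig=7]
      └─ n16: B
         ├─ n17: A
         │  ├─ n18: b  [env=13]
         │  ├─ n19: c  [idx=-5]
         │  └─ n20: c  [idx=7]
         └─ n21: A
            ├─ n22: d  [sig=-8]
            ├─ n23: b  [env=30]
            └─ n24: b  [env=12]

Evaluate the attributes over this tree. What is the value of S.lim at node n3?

1. n1.tag = false  [false]
2. n1.sig = false  [false]
3. n2.sig = 9  [terminal]
4. n4.tag = true  [true]
5. n4.sig = false  [false]
6. n5.ok = -8  [-8]
7. n5.mk = 14  [14]
8. n6.idx = -5  [terminal]
9. n7.env = 21  [terminal]
10. n5.env = true  [A.ok > -9]
11. n4.val = 5  [5]
12. n4.pre = true  [B.sig or A.env]
13. n3.hot = true  [B.val > 4]
14. n3.mk = "wz"  ["wz"]
15. n3.lim = false  [B.pre == false]
16. n1.val = 20  [d.sig * 2 + 2]
17. n1.pre = false  [d.sig > 9]
18. n8.lim = "kk"  ["kk"]
19. n8.acc = 12  [B.val - 8]
20. n8.tag = false  [B.pre == true]
21. n9.tag = true  [D.acc > 11]
22. n9.sig = false  [D.tag == true]
23. n10.idx = -4  [terminal]
24. n12.sig = 1  [terminal]
25. n13.idx = 8  [terminal]
26. n14.lim = "mw"  ["mw"]
27. n14.acc = 24  [d.sig + 23]
28. n14.tag = false  [c.idx > 8]
29. n15.sig = 7  [terminal]
30. n14.fin = 14  [len(D.lim) + 12]
31. n11.hot = false  [D.fin == d.sig]
32. n11.mk = "mw"  ["mw"]
33. n11.lim = false  [false]
34. n16.tag = false  [false]
35. n16.sig = false  [S.hot == true]
36. n17.ok = 16  [16]
37. n17.mk = 19  [19]
38. n18.env = 13  [terminal]
39. n19.idx = -5  [terminal]
40. n20.idx = 7  [terminal]
41. n17.env = false  [b.env == c₁.idx]
42. n21.ok = -5  [-5]
43. n21.mk = 5  [5]
44. n22.sig = -8  [terminal]
45. n23.env = 30  [terminal]
46. n24.env = 12  [terminal]
47. n21.env = true  [A.ok > -6]
48. n16.val = 20  [20]
49. n16.pre = true  [B.tag == false]
50. n9.val = -7  [B₁.val - 27]
51. n9.pre = false  [S.lim and B₀.sig]
52. n8.fin = 2  [2]
53. n0.hot = false  [B.val > 20]
54. n0.mk = "ny"  ["ny"]
55. n0.lim = true  [D.fin > 1]

false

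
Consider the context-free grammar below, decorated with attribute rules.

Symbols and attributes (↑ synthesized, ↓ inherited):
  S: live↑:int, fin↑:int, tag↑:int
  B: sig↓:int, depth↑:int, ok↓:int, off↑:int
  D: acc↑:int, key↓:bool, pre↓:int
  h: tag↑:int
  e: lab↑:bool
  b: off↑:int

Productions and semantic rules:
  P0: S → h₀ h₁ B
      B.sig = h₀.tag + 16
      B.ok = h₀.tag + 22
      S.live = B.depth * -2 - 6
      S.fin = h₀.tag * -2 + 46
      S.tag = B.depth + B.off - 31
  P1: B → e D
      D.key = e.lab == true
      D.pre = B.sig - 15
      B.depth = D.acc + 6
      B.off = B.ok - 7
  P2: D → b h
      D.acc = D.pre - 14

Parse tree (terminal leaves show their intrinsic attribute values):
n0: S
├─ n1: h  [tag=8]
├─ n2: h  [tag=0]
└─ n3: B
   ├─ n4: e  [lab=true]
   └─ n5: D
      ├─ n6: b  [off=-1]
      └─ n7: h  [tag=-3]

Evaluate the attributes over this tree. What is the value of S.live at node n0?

1. n1.tag = 8  [terminal]
2. n2.tag = 0  [terminal]
3. n3.sig = 24  [h₀.tag + 16]
4. n3.ok = 30  [h₀.tag + 22]
5. n4.lab = true  [terminal]
6. n5.key = true  [e.lab == true]
7. n5.pre = 9  [B.sig - 15]
8. n6.off = -1  [terminal]
9. n7.tag = -3  [terminal]
10. n5.acc = -5  [D.pre - 14]
11. n3.depth = 1  [D.acc + 6]
12. n3.off = 23  [B.ok - 7]
13. n0.live = -8  [B.depth * -2 - 6]
14. n0.fin = 30  [h₀.tag * -2 + 46]
15. n0.tag = -7  [B.depth + B.off - 31]

-8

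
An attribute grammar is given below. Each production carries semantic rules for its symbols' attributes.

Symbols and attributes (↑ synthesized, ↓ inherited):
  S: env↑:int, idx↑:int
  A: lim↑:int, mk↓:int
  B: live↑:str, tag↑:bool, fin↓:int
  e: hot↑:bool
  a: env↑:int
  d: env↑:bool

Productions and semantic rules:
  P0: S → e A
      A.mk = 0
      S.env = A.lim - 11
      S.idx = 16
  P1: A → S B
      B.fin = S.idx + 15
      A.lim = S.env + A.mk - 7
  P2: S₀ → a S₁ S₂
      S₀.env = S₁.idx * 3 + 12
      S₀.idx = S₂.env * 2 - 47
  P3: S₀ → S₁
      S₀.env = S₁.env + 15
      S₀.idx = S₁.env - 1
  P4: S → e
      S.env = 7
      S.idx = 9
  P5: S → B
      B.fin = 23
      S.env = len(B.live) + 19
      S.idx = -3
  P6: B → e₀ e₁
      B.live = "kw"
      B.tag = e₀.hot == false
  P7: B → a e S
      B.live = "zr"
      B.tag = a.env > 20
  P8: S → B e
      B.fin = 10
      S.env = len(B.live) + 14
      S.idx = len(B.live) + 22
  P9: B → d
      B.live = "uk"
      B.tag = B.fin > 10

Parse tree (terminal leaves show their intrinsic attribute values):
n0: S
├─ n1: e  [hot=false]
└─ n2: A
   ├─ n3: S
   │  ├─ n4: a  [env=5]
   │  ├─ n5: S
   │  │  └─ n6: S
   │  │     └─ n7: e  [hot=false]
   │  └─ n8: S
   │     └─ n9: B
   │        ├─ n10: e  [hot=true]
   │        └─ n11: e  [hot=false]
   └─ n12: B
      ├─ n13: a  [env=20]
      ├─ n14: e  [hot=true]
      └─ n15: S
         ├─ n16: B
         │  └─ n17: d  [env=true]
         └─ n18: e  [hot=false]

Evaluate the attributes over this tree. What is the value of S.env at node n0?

12

1. n1.hot = false  [terminal]
2. n2.mk = 0  [0]
3. n4.env = 5  [terminal]
4. n7.hot = false  [terminal]
5. n6.env = 7  [7]
6. n6.idx = 9  [9]
7. n5.env = 22  [S₁.env + 15]
8. n5.idx = 6  [S₁.env - 1]
9. n9.fin = 23  [23]
10. n10.hot = true  [terminal]
11. n11.hot = false  [terminal]
12. n9.live = "kw"  ["kw"]
13. n9.tag = false  [e₀.hot == false]
14. n8.env = 21  [len(B.live) + 19]
15. n8.idx = -3  [-3]
16. n3.env = 30  [S₁.idx * 3 + 12]
17. n3.idx = -5  [S₂.env * 2 - 47]
18. n12.fin = 10  [S.idx + 15]
19. n13.env = 20  [terminal]
20. n14.hot = true  [terminal]
21. n16.fin = 10  [10]
22. n17.env = true  [terminal]
23. n16.live = "uk"  ["uk"]
24. n16.tag = false  [B.fin > 10]
25. n18.hot = false  [terminal]
26. n15.env = 16  [len(B.live) + 14]
27. n15.idx = 24  [len(B.live) + 22]
28. n12.live = "zr"  ["zr"]
29. n12.tag = false  [a.env > 20]
30. n2.lim = 23  [S.env + A.mk - 7]
31. n0.env = 12  [A.lim - 11]
32. n0.idx = 16  [16]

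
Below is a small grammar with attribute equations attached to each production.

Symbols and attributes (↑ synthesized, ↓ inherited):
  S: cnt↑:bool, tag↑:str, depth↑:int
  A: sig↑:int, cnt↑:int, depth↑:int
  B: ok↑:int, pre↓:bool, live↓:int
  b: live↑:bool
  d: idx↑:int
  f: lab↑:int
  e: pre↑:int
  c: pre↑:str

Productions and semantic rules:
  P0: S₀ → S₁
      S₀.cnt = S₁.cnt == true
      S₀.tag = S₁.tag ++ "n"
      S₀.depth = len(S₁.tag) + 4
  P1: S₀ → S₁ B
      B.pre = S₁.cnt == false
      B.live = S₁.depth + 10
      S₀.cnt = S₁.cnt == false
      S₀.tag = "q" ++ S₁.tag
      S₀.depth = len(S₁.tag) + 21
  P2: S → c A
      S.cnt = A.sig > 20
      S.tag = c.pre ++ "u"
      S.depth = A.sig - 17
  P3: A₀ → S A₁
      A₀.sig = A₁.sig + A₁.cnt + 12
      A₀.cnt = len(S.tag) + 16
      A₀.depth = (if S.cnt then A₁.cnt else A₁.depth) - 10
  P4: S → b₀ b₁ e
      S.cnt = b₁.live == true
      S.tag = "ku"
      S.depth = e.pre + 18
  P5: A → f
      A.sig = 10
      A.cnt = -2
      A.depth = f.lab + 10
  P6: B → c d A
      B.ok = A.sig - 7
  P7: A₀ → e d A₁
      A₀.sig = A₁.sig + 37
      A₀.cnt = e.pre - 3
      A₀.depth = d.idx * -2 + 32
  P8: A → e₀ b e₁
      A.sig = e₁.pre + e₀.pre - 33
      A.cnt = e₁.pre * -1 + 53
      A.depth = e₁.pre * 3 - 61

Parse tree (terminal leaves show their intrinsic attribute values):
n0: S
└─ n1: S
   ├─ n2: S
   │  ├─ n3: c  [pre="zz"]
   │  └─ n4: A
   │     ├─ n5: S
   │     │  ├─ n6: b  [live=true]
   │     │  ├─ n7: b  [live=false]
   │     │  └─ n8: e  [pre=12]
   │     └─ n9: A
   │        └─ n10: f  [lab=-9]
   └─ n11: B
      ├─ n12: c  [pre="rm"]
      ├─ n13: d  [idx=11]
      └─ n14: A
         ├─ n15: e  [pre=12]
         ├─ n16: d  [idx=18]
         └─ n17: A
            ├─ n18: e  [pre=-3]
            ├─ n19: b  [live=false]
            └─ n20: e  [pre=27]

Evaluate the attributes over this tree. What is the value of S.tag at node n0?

"qzzun"

1. n3.pre = "zz"  [terminal]
2. n6.live = true  [terminal]
3. n7.live = false  [terminal]
4. n8.pre = 12  [terminal]
5. n5.cnt = false  [b₁.live == true]
6. n5.tag = "ku"  ["ku"]
7. n5.depth = 30  [e.pre + 18]
8. n10.lab = -9  [terminal]
9. n9.sig = 10  [10]
10. n9.cnt = -2  [-2]
11. n9.depth = 1  [f.lab + 10]
12. n4.sig = 20  [A₁.sig + A₁.cnt + 12]
13. n4.cnt = 18  [len(S.tag) + 16]
14. n4.depth = -9  [(if S.cnt then A₁.cnt else A₁.depth) - 10]
15. n2.cnt = false  [A.sig > 20]
16. n2.tag = "zzu"  [c.pre ++ "u"]
17. n2.depth = 3  [A.sig - 17]
18. n11.pre = true  [S₁.cnt == false]
19. n11.live = 13  [S₁.depth + 10]
20. n12.pre = "rm"  [terminal]
21. n13.idx = 11  [terminal]
22. n15.pre = 12  [terminal]
23. n16.idx = 18  [terminal]
24. n18.pre = -3  [terminal]
25. n19.live = false  [terminal]
26. n20.pre = 27  [terminal]
27. n17.sig = -9  [e₁.pre + e₀.pre - 33]
28. n17.cnt = 26  [e₁.pre * -1 + 53]
29. n17.depth = 20  [e₁.pre * 3 - 61]
30. n14.sig = 28  [A₁.sig + 37]
31. n14.cnt = 9  [e.pre - 3]
32. n14.depth = -4  [d.idx * -2 + 32]
33. n11.ok = 21  [A.sig - 7]
34. n1.cnt = true  [S₁.cnt == false]
35. n1.tag = "qzzu"  ["q" ++ S₁.tag]
36. n1.depth = 24  [len(S₁.tag) + 21]
37. n0.cnt = true  [S₁.cnt == true]
38. n0.tag = "qzzun"  [S₁.tag ++ "n"]
39. n0.depth = 8  [len(S₁.tag) + 4]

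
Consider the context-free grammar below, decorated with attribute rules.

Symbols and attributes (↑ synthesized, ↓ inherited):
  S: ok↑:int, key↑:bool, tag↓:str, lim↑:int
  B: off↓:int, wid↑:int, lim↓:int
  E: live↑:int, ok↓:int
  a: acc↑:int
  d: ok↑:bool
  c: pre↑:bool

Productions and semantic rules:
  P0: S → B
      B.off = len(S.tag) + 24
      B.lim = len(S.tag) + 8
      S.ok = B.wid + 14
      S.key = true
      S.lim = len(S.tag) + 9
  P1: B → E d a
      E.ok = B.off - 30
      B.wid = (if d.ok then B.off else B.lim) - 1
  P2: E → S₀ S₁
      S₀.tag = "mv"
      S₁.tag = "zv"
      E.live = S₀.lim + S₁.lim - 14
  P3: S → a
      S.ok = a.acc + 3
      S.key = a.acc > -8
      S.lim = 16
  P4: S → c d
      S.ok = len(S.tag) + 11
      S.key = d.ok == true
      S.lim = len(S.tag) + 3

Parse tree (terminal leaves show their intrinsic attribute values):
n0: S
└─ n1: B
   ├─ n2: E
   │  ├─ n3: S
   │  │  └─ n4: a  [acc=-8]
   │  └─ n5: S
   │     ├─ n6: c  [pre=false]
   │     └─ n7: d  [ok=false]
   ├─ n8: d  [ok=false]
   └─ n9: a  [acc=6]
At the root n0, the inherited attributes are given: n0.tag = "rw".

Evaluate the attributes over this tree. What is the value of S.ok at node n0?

23

1. n0.tag = "rw"  [given at root]
2. n1.off = 26  [len(S.tag) + 24]
3. n1.lim = 10  [len(S.tag) + 8]
4. n2.ok = -4  [B.off - 30]
5. n3.tag = "mv"  ["mv"]
6. n4.acc = -8  [terminal]
7. n3.ok = -5  [a.acc + 3]
8. n3.key = false  [a.acc > -8]
9. n3.lim = 16  [16]
10. n5.tag = "zv"  ["zv"]
11. n6.pre = false  [terminal]
12. n7.ok = false  [terminal]
13. n5.ok = 13  [len(S.tag) + 11]
14. n5.key = false  [d.ok == true]
15. n5.lim = 5  [len(S.tag) + 3]
16. n2.live = 7  [S₀.lim + S₁.lim - 14]
17. n8.ok = false  [terminal]
18. n9.acc = 6  [terminal]
19. n1.wid = 9  [(if d.ok then B.off else B.lim) - 1]
20. n0.ok = 23  [B.wid + 14]
21. n0.key = true  [true]
22. n0.lim = 11  [len(S.tag) + 9]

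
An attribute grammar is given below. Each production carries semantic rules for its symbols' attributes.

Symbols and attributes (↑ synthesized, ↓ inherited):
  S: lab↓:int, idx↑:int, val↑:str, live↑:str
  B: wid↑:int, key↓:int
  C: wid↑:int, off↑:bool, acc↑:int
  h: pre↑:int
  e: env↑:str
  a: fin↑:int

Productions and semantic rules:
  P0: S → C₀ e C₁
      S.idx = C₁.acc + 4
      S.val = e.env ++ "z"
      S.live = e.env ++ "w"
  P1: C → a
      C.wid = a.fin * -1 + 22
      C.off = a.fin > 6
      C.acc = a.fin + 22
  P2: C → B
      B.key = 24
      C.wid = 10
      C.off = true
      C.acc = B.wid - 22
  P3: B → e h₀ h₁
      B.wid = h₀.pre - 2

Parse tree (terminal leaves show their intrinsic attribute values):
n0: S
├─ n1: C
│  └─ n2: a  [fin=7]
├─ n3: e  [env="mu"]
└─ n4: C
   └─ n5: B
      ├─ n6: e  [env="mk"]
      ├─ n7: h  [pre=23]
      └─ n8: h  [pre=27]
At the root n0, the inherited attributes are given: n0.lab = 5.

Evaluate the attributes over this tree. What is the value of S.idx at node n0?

1. n0.lab = 5  [given at root]
2. n2.fin = 7  [terminal]
3. n1.wid = 15  [a.fin * -1 + 22]
4. n1.off = true  [a.fin > 6]
5. n1.acc = 29  [a.fin + 22]
6. n3.env = "mu"  [terminal]
7. n5.key = 24  [24]
8. n6.env = "mk"  [terminal]
9. n7.pre = 23  [terminal]
10. n8.pre = 27  [terminal]
11. n5.wid = 21  [h₀.pre - 2]
12. n4.wid = 10  [10]
13. n4.off = true  [true]
14. n4.acc = -1  [B.wid - 22]
15. n0.idx = 3  [C₁.acc + 4]
16. n0.val = "muz"  [e.env ++ "z"]
17. n0.live = "muw"  [e.env ++ "w"]

3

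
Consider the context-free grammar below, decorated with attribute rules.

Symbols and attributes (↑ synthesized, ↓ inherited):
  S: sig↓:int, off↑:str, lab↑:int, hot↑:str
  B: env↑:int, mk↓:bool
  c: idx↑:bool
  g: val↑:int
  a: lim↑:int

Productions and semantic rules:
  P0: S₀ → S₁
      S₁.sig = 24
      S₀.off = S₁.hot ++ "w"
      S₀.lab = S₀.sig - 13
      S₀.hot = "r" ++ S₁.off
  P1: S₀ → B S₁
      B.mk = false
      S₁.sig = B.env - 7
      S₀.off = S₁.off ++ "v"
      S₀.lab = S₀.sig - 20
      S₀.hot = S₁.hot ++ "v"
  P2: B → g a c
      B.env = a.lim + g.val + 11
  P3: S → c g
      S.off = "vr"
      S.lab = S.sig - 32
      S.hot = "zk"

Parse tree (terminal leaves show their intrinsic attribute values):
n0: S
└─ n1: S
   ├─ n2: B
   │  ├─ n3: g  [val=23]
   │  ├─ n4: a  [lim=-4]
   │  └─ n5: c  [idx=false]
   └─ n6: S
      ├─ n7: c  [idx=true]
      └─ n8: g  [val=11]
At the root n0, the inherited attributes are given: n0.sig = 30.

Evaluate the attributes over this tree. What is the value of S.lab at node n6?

1. n0.sig = 30  [given at root]
2. n1.sig = 24  [24]
3. n2.mk = false  [false]
4. n3.val = 23  [terminal]
5. n4.lim = -4  [terminal]
6. n5.idx = false  [terminal]
7. n2.env = 30  [a.lim + g.val + 11]
8. n6.sig = 23  [B.env - 7]
9. n7.idx = true  [terminal]
10. n8.val = 11  [terminal]
11. n6.off = "vr"  ["vr"]
12. n6.lab = -9  [S.sig - 32]
13. n6.hot = "zk"  ["zk"]
14. n1.off = "vrv"  [S₁.off ++ "v"]
15. n1.lab = 4  [S₀.sig - 20]
16. n1.hot = "zkv"  [S₁.hot ++ "v"]
17. n0.off = "zkvw"  [S₁.hot ++ "w"]
18. n0.lab = 17  [S₀.sig - 13]
19. n0.hot = "rvrv"  ["r" ++ S₁.off]

-9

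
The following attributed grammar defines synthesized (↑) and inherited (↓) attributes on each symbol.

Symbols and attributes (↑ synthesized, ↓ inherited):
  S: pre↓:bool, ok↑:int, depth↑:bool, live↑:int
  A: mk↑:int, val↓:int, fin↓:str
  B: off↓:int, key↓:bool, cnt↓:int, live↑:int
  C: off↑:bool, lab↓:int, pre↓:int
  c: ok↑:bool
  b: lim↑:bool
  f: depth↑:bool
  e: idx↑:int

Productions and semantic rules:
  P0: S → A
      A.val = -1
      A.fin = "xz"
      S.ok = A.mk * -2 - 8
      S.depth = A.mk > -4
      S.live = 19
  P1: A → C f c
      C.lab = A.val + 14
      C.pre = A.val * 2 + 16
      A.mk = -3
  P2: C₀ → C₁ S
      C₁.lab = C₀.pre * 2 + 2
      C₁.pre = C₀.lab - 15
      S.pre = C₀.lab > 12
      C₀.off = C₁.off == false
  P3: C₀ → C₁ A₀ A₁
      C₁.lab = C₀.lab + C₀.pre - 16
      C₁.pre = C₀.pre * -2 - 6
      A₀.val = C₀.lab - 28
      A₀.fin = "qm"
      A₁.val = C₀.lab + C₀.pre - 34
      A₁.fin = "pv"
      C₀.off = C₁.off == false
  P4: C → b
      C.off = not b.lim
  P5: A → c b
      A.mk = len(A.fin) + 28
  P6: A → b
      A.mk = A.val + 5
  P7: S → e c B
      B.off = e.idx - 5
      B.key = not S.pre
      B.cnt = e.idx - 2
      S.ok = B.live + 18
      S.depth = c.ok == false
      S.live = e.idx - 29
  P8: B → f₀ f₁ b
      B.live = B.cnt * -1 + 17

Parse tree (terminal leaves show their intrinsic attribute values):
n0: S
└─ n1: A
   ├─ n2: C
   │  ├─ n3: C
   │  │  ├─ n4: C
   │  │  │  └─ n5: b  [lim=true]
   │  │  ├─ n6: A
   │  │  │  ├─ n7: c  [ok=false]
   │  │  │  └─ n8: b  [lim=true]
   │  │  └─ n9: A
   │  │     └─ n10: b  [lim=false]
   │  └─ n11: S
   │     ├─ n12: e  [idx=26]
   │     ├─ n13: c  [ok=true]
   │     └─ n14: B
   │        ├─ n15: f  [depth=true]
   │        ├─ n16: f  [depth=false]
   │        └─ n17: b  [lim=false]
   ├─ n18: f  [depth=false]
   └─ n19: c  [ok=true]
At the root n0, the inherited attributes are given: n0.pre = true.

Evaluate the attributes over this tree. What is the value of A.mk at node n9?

1. n0.pre = true  [given at root]
2. n1.val = -1  [-1]
3. n1.fin = "xz"  ["xz"]
4. n2.lab = 13  [A.val + 14]
5. n2.pre = 14  [A.val * 2 + 16]
6. n3.lab = 30  [C₀.pre * 2 + 2]
7. n3.pre = -2  [C₀.lab - 15]
8. n4.lab = 12  [C₀.lab + C₀.pre - 16]
9. n4.pre = -2  [C₀.pre * -2 - 6]
10. n5.lim = true  [terminal]
11. n4.off = false  [not b.lim]
12. n6.val = 2  [C₀.lab - 28]
13. n6.fin = "qm"  ["qm"]
14. n7.ok = false  [terminal]
15. n8.lim = true  [terminal]
16. n6.mk = 30  [len(A.fin) + 28]
17. n9.val = -6  [C₀.lab + C₀.pre - 34]
18. n9.fin = "pv"  ["pv"]
19. n10.lim = false  [terminal]
20. n9.mk = -1  [A.val + 5]
21. n3.off = true  [C₁.off == false]
22. n11.pre = true  [C₀.lab > 12]
23. n12.idx = 26  [terminal]
24. n13.ok = true  [terminal]
25. n14.off = 21  [e.idx - 5]
26. n14.key = false  [not S.pre]
27. n14.cnt = 24  [e.idx - 2]
28. n15.depth = true  [terminal]
29. n16.depth = false  [terminal]
30. n17.lim = false  [terminal]
31. n14.live = -7  [B.cnt * -1 + 17]
32. n11.ok = 11  [B.live + 18]
33. n11.depth = false  [c.ok == false]
34. n11.live = -3  [e.idx - 29]
35. n2.off = false  [C₁.off == false]
36. n18.depth = false  [terminal]
37. n19.ok = true  [terminal]
38. n1.mk = -3  [-3]
39. n0.ok = -2  [A.mk * -2 - 8]
40. n0.depth = true  [A.mk > -4]
41. n0.live = 19  [19]

-1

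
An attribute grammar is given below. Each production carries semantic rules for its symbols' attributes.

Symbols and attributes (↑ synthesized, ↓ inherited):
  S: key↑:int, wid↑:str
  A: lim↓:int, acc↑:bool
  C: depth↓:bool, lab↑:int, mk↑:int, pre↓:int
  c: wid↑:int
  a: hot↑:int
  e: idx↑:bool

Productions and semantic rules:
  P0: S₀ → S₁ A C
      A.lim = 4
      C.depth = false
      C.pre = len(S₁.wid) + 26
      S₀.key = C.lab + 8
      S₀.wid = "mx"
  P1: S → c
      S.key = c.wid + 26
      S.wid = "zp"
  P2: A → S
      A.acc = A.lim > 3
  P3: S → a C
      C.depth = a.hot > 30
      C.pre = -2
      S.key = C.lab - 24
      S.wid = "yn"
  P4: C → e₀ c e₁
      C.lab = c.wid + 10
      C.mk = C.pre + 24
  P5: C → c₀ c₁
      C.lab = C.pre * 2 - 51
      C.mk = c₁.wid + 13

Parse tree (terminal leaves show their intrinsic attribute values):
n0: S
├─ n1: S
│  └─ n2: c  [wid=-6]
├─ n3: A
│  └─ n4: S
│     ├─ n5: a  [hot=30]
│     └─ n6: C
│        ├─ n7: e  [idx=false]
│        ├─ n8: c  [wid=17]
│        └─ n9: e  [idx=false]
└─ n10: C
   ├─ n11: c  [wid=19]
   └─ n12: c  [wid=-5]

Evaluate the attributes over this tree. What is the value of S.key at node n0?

13

1. n2.wid = -6  [terminal]
2. n1.key = 20  [c.wid + 26]
3. n1.wid = "zp"  ["zp"]
4. n3.lim = 4  [4]
5. n5.hot = 30  [terminal]
6. n6.depth = false  [a.hot > 30]
7. n6.pre = -2  [-2]
8. n7.idx = false  [terminal]
9. n8.wid = 17  [terminal]
10. n9.idx = false  [terminal]
11. n6.lab = 27  [c.wid + 10]
12. n6.mk = 22  [C.pre + 24]
13. n4.key = 3  [C.lab - 24]
14. n4.wid = "yn"  ["yn"]
15. n3.acc = true  [A.lim > 3]
16. n10.depth = false  [false]
17. n10.pre = 28  [len(S₁.wid) + 26]
18. n11.wid = 19  [terminal]
19. n12.wid = -5  [terminal]
20. n10.lab = 5  [C.pre * 2 - 51]
21. n10.mk = 8  [c₁.wid + 13]
22. n0.key = 13  [C.lab + 8]
23. n0.wid = "mx"  ["mx"]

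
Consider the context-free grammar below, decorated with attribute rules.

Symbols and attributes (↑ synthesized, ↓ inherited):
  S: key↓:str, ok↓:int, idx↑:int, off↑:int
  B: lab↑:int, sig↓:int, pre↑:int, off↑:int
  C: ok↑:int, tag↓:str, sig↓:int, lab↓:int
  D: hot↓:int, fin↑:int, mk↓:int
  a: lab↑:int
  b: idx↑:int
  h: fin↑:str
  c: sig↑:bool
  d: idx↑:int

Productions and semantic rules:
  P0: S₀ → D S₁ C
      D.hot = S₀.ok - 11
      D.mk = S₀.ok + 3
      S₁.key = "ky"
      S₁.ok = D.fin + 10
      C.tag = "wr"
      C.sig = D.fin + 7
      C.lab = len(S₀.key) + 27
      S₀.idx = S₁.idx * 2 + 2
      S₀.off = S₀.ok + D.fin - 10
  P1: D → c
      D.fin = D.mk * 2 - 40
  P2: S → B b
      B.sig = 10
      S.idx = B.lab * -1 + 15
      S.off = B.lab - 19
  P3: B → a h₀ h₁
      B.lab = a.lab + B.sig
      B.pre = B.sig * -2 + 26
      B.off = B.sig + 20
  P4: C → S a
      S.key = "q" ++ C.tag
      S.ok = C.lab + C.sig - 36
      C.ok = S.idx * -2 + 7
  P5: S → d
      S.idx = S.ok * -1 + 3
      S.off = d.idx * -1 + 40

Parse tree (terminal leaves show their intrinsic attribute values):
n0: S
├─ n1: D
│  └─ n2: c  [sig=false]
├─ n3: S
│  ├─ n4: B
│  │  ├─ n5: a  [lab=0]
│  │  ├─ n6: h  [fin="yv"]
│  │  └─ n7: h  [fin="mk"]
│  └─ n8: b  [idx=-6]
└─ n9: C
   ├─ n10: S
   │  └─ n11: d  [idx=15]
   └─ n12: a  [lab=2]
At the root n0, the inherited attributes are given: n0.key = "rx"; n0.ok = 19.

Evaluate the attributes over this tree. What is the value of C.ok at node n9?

1. n0.key = "rx"  [given at root]
2. n0.ok = 19  [given at root]
3. n1.hot = 8  [S₀.ok - 11]
4. n1.mk = 22  [S₀.ok + 3]
5. n2.sig = false  [terminal]
6. n1.fin = 4  [D.mk * 2 - 40]
7. n3.key = "ky"  ["ky"]
8. n3.ok = 14  [D.fin + 10]
9. n4.sig = 10  [10]
10. n5.lab = 0  [terminal]
11. n6.fin = "yv"  [terminal]
12. n7.fin = "mk"  [terminal]
13. n4.lab = 10  [a.lab + B.sig]
14. n4.pre = 6  [B.sig * -2 + 26]
15. n4.off = 30  [B.sig + 20]
16. n8.idx = -6  [terminal]
17. n3.idx = 5  [B.lab * -1 + 15]
18. n3.off = -9  [B.lab - 19]
19. n9.tag = "wr"  ["wr"]
20. n9.sig = 11  [D.fin + 7]
21. n9.lab = 29  [len(S₀.key) + 27]
22. n10.key = "qwr"  ["q" ++ C.tag]
23. n10.ok = 4  [C.lab + C.sig - 36]
24. n11.idx = 15  [terminal]
25. n10.idx = -1  [S.ok * -1 + 3]
26. n10.off = 25  [d.idx * -1 + 40]
27. n12.lab = 2  [terminal]
28. n9.ok = 9  [S.idx * -2 + 7]
29. n0.idx = 12  [S₁.idx * 2 + 2]
30. n0.off = 13  [S₀.ok + D.fin - 10]

9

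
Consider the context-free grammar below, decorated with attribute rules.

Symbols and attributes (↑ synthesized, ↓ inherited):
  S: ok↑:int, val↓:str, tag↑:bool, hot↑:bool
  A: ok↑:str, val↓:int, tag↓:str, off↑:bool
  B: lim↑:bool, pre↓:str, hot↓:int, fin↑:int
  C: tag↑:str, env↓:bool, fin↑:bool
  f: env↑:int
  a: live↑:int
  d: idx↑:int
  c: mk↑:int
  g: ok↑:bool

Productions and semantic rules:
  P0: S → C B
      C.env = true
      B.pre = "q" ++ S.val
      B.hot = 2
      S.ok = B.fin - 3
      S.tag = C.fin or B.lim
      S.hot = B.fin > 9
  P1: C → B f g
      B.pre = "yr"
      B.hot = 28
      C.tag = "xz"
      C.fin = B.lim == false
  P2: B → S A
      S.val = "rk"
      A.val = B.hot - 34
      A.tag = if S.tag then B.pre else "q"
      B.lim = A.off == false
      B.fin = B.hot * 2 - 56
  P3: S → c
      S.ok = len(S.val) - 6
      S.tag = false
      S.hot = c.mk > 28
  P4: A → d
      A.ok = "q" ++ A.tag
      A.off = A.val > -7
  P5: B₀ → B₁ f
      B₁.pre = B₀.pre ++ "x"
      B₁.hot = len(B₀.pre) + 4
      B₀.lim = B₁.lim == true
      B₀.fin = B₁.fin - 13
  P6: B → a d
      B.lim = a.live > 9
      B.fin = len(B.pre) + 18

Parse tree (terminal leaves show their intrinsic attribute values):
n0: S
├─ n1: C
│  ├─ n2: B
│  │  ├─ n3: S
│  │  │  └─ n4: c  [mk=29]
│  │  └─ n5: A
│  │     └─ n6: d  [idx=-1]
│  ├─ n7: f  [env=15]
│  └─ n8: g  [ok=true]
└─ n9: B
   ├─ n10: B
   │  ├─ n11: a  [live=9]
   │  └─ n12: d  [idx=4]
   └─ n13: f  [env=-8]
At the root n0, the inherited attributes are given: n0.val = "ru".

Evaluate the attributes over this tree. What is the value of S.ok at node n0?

1. n0.val = "ru"  [given at root]
2. n1.env = true  [true]
3. n2.pre = "yr"  ["yr"]
4. n2.hot = 28  [28]
5. n3.val = "rk"  ["rk"]
6. n4.mk = 29  [terminal]
7. n3.ok = -4  [len(S.val) - 6]
8. n3.tag = false  [false]
9. n3.hot = true  [c.mk > 28]
10. n5.val = -6  [B.hot - 34]
11. n5.tag = "q"  [if S.tag then B.pre else "q"]
12. n6.idx = -1  [terminal]
13. n5.ok = "qq"  ["q" ++ A.tag]
14. n5.off = true  [A.val > -7]
15. n2.lim = false  [A.off == false]
16. n2.fin = 0  [B.hot * 2 - 56]
17. n7.env = 15  [terminal]
18. n8.ok = true  [terminal]
19. n1.tag = "xz"  ["xz"]
20. n1.fin = true  [B.lim == false]
21. n9.pre = "qru"  ["q" ++ S.val]
22. n9.hot = 2  [2]
23. n10.pre = "qrux"  [B₀.pre ++ "x"]
24. n10.hot = 7  [len(B₀.pre) + 4]
25. n11.live = 9  [terminal]
26. n12.idx = 4  [terminal]
27. n10.lim = false  [a.live > 9]
28. n10.fin = 22  [len(B.pre) + 18]
29. n13.env = -8  [terminal]
30. n9.lim = false  [B₁.lim == true]
31. n9.fin = 9  [B₁.fin - 13]
32. n0.ok = 6  [B.fin - 3]
33. n0.tag = true  [C.fin or B.lim]
34. n0.hot = false  [B.fin > 9]

6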